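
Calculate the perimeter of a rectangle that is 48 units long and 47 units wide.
Perimeter = 2 * (length + width)
Perimeter = 2 * (48 + 47)
Perimeter = 2 * 95
Perimeter = 190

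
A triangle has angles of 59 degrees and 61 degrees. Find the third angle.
Sum of angles in a triangle = 180 degrees
Third angle = 180 - 59 - 61
Third angle = 60 degrees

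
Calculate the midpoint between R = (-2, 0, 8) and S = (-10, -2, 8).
Midpoint = ((-2-10)/2, (0-2)/2, (8+8)/2) = (-6, -1, 8)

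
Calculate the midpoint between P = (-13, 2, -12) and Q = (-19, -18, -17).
Midpoint = ((-13-19)/2, (2-18)/2, (-12-17)/2) = (-16, -8, -14.5)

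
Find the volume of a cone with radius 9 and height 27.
Volume = (1/3) * pi * r² * h
Volume = (1/3) * pi * 9² * 27
Volume = (1/3) * pi * 81 * 27
Volume = (1/3) * pi * 2187
Volume = 2290.22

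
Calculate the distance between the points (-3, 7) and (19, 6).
Using the distance formula: d = sqrt((x₂-x₁)² + (y₂-y₁)²)
dx = 19 - (-3) = 22
dy = 6 - 7 = -1
d = sqrt(22² + (-1)²) = sqrt(484 + 1) = sqrt(485) = 22.02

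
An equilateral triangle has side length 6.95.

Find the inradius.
For an equilateral triangle, r = s/(2√3) where s is the side.
r = 6.95/(2√3) = 6.95/3.464102 = 2.006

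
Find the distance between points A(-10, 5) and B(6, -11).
Using the distance formula: d = sqrt((x₂-x₁)² + (y₂-y₁)²)
dx = 6 - (-10) = 16
dy = (-11) - 5 = -16
d = sqrt(16² + (-16)²) = sqrt(256 + 256) = sqrt(512) = 22.63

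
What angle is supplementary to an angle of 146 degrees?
Supplementary angles sum to 180 degrees.
Other angle = 180 - 146
Other angle = 34 degrees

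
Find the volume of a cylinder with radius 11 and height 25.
Volume = pi * r² * h
Volume = pi * 11² * 25
Volume = pi * 121 * 25
Volume = pi * 3025
Volume = 9503.32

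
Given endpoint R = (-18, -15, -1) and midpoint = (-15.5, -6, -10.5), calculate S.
S = (2×(-15.5) - (-18), 2×(-6) - (-15), 2×(-10.5) - (-1)) = (-13, 3, -20)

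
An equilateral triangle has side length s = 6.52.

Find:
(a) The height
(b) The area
(a) Height h = s·√3/2 = 6.52·√3/2 = 5.646
(b) Area = (√3/4)·s² = (√3/4)·6.52² = (√3/4)·42.5104 = 18.41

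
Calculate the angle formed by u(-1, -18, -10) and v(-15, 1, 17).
u·v = -173, |u|² = 425, |v|² = 515
cos θ = -173/√218875 ≈ -0.3698
θ ≈ 111.7°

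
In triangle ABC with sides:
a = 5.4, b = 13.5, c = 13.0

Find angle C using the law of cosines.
cos(C) = (a² + b² - c²)/(2ab)
cos(C) = (5.4² + 13.5² - 13.0²)/(2·5.4·13.5) = 42.41/145.8 = 0.290878
C = arccos(0.290878) = 73.09°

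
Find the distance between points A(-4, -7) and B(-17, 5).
Using the distance formula: d = sqrt((x₂-x₁)² + (y₂-y₁)²)
dx = (-17) - (-4) = -13
dy = 5 - (-7) = 12
d = sqrt((-13)² + 12²) = sqrt(169 + 144) = sqrt(313) = 17.69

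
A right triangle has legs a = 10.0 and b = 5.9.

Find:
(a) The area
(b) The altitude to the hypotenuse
(a) Area = ½ab = ½·10.0·5.9 = 29.5
(b) Hypotenuse c = √(10.0² + 5.9²) = √134.81 = 11.6108
    Area = ½·c·h_c  →  h_c = 2·Area/c = 2·29.5/11.6108 = 5.081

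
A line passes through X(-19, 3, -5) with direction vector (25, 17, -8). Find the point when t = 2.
P(2) = (-19 + 25(2), 3 + 17(2), -5 + (-8)(2)) = (31, 37, -21)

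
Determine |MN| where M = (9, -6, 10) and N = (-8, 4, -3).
d = √[(-17)² + (10)² + (-13)²] = √558 = 23.62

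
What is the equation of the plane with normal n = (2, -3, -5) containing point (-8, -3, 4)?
d = n·P = (2)(-8) + (-3)(-3) + (-5)(4) = -27
Plane: 2x - 3y - 5z = -27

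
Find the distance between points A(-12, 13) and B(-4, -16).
Using the distance formula: d = sqrt((x₂-x₁)² + (y₂-y₁)²)
dx = (-4) - (-12) = 8
dy = (-16) - 13 = -29
d = sqrt(8² + (-29)²) = sqrt(64 + 841) = sqrt(905) = 30.08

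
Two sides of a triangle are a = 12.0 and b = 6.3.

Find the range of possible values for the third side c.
By the triangle inequality: |a - b| < c < a + b
|12.0 - 6.3| < c < 12.0 + 6.3
5.7 < c < 18.3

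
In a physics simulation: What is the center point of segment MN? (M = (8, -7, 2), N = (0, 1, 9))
Midpoint = ((8+0)/2, (-7+1)/2, (2+9)/2) = (4, -3, 5.5)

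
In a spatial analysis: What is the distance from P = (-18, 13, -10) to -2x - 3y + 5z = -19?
d = |(-2)(-18) + (-3)(13) + 5(-10) - (-19)| / √((-2)² + (-3)² + 5²) = 34/√38 = 5.516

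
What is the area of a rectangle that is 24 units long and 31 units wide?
Area = length * width
Area = 24 * 31
Area = 744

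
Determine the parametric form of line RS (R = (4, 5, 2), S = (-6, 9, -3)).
Direction vector d = S - R = (-10, 4, -5)
x = 4 - 10t, y = 5 + 4t, z = 2 - 5t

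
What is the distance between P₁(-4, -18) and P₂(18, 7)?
Using the distance formula: d = sqrt((x₂-x₁)² + (y₂-y₁)²)
dx = 18 - (-4) = 22
dy = 7 - (-18) = 25
d = sqrt(22² + 25²) = sqrt(484 + 625) = sqrt(1109) = 33.30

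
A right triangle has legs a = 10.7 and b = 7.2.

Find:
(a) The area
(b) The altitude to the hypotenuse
(a) Area = ½ab = ½·10.7·7.2 = 38.52
(b) Hypotenuse c = √(10.7² + 7.2²) = √166.33 = 12.8969
    Area = ½·c·h_c  →  h_c = 2·Area/c = 2·38.52/12.8969 = 5.974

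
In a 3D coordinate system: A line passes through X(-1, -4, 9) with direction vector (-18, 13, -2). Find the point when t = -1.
P(-1) = (-1 + (-18)(-1), -4 + 13(-1), 9 + (-2)(-1)) = (17, -17, 11)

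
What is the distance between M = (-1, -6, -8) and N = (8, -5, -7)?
d = √[(9)² + (1)² + (1)²] = √83 = 9.11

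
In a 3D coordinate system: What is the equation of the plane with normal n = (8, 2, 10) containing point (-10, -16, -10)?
d = n·P = (8)(-10) + (2)(-16) + (10)(-10) = -212
Plane: 8x + 2y + 10z = -212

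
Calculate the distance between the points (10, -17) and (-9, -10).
Using the distance formula: d = sqrt((x₂-x₁)² + (y₂-y₁)²)
dx = (-9) - 10 = -19
dy = (-10) - (-17) = 7
d = sqrt((-19)² + 7²) = sqrt(361 + 49) = sqrt(410) = 20.25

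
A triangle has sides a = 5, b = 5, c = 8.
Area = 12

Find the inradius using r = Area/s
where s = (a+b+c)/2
s = (5+5+8)/2 = 9
r = Area/s = 12/9 = 1.333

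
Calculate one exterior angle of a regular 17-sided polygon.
Exterior angle of a regular n-gon = 360/n
Exterior angle = 360/17
Exterior angle = 21.18 degrees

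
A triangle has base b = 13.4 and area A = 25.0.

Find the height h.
A = ½bh  →  h = 2A/b
h = 2·25.0/13.4 = 3.731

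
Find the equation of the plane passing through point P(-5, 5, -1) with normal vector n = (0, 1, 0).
d = n·P = (0)(-5) + (1)(5) + (0)(-1) = 5
Plane: y = 5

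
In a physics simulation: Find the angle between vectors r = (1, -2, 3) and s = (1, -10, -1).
r·s = 18, |r|² = 14, |s|² = 102
cos θ = 18/√1428 ≈ 0.4763
θ ≈ 61.55°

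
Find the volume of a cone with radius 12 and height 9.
Volume = (1/3) * pi * r² * h
Volume = (1/3) * pi * 12² * 9
Volume = (1/3) * pi * 144 * 9
Volume = (1/3) * pi * 1296
Volume = 1357.17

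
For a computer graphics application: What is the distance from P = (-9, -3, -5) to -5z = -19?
d = |0(-9) + 0(-3) + (-5)(-5) - (-19)| / √(0² + 0² + (-5)²) = 44/√25 = 8.8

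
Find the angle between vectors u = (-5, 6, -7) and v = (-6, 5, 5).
u·v = 25, |u|² = 110, |v|² = 86
cos θ = 25/√9460 ≈ 0.257
θ ≈ 75.11°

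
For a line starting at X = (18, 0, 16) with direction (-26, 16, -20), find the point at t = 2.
P(2) = (18 + (-26)(2), 0 + 16(2), 16 + (-20)(2)) = (-34, 32, -24)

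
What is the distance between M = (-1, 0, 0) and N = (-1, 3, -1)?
d = √[(0)² + (3)² + (-1)²] = √10 = 3.162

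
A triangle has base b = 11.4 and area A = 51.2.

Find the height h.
A = ½bh  →  h = 2A/b
h = 2·51.2/11.4 = 8.982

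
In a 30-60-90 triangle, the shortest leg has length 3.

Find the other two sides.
Long leg = 3√3 = 5.196, Hypotenuse = 6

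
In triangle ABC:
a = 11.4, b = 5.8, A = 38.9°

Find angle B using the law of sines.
sin(B)/b = sin(A)/a
sin(B) = b·sin(A)/a = 5.8·sin(38.9°)/11.4 = 0.319490
B = arcsin(0.319490) = 18.63°  (b ≤ a, so B ≤ A and the acute solution is unique)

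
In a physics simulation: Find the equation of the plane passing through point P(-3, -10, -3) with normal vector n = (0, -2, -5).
d = n·P = (0)(-3) + (-2)(-10) + (-5)(-3) = 35
Plane: -2y - 5z = 35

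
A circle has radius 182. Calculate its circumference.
Circumference = 2 * pi * r
Circumference = 2 * pi * 182
Circumference = 1143.54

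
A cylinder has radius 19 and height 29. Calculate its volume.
Volume = pi * r² * h
Volume = pi * 19² * 29
Volume = pi * 361 * 29
Volume = pi * 10469
Volume = 32889.33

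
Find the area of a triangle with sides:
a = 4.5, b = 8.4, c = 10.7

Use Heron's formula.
s = (a+b+c)/2 = (4.5+8.4+10.7)/2 = 11.8
A = √(s(s-a)(s-b)(s-c)) = √(11.8·7.3·3.4·1.1)
A = √322.164 = 17.95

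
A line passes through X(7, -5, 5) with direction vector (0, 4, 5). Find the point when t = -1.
P(-1) = (7 + 0(-1), -5 + 4(-1), 5 + 5(-1)) = (7, -9, 0)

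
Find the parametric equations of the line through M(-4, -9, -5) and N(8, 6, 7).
Direction vector d = N - M = (12, 15, 12)
x = -4 + 12t, y = -9 + 15t, z = -5 + 12t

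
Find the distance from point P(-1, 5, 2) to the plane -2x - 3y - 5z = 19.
d = |(-2)(-1) + (-3)(5) + (-5)(2) - (19)| / √((-2)² + (-3)² + (-5)²) = 42/√38 = 6.813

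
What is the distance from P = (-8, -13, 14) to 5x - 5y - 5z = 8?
d = |5(-8) + (-5)(-13) + (-5)(14) - (8)| / √(5² + (-5)² + (-5)²) = 53/√75 = 6.12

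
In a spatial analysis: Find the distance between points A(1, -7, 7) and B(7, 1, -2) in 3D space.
d = √[(6)² + (8)² + (-9)²] = √181 = 13.45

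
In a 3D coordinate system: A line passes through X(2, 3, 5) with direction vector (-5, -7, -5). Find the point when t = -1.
P(-1) = (2 + (-5)(-1), 3 + (-7)(-1), 5 + (-5)(-1)) = (7, 10, 10)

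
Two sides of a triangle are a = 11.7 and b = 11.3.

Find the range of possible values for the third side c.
By the triangle inequality: |a - b| < c < a + b
|11.7 - 11.3| < c < 11.7 + 11.3
0.4 < c < 23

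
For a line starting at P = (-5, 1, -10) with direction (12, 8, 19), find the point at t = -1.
P(-1) = (-5 + 12(-1), 1 + 8(-1), -10 + 19(-1)) = (-17, -7, -29)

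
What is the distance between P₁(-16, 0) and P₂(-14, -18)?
Using the distance formula: d = sqrt((x₂-x₁)² + (y₂-y₁)²)
dx = (-14) - (-16) = 2
dy = (-18) - 0 = -18
d = sqrt(2² + (-18)²) = sqrt(4 + 324) = sqrt(328) = 18.11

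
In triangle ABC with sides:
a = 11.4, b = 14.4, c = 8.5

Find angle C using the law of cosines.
cos(C) = (a² + b² - c²)/(2ab)
cos(C) = (11.4² + 14.4² - 8.5²)/(2·11.4·14.4) = 265.07/328.32 = 0.807353
C = arccos(0.807353) = 36.16°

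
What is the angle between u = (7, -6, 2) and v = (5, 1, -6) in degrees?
u·v = 17, |u|² = 89, |v|² = 62
cos θ = 17/√5518 ≈ 0.2289
θ ≈ 76.77°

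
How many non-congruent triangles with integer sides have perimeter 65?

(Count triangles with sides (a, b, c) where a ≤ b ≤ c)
With a ≤ b ≤ c and a + b + c = 65, the triangle inequality a + b > c gives c < 65/2, so c ≤ 32.
Iterate a from 1 to ⌊p/3⌋ = 21; for each a, b ranges from a to ⌊(p−a)/2⌋ with c = p − a − b, keeping only c ≥ b.
Triples: (1, 32, 32), (2, 31, 32), (3, 30, 32), …
Count = 96 triangles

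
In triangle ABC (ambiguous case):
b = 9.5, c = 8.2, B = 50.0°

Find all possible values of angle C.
sin(C)/c = sin(B)/b  →  sin(C) = c·sin(B)/b = 8.2·sin(50.0°)/9.5 = 0.661217
C₁ = arcsin(0.661217) = 41.39°,  C₂ = 180° - C₁ = 138.61°
Check C₂: A = 180° - 50.0° - 138.61° = -8.61° ≤ 0, rejected
C = 41.39° (one solution)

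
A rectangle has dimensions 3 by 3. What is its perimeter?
Perimeter = 2 * (length + width)
Perimeter = 2 * (3 + 3)
Perimeter = 2 * 6
Perimeter = 12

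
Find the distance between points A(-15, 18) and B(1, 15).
Using the distance formula: d = sqrt((x₂-x₁)² + (y₂-y₁)²)
dx = 1 - (-15) = 16
dy = 15 - 18 = -3
d = sqrt(16² + (-3)²) = sqrt(256 + 9) = sqrt(265) = 16.28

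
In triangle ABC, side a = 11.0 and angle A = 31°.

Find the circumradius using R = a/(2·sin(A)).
R = a/(2·sin(A)) = 11.0/(2·sin(31°))
R = 11.0/(2·0.515038) = 11.0/1.030076 = 10.68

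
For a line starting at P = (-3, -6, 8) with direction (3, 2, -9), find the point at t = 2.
P(2) = (-3 + 3(2), -6 + 2(2), 8 + (-9)(2)) = (3, -2, -10)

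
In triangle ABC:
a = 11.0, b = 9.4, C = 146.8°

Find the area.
Using A = ½ab·sin(C):
A = ½·11.0·9.4·sin(146.8°) = ½·103.4·0.547563 = 28.31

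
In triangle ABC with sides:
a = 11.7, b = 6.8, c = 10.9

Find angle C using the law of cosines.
cos(C) = (a² + b² - c²)/(2ab)
cos(C) = (11.7² + 6.8² - 10.9²)/(2·11.7·6.8) = 64.32/159.12 = 0.404223
C = arccos(0.404223) = 66.16°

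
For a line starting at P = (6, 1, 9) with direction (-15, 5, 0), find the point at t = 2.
P(2) = (6 + (-15)(2), 1 + 5(2), 9 + 0(2)) = (-24, 11, 9)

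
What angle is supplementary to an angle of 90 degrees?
Supplementary angles sum to 180 degrees.
Other angle = 180 - 90
Other angle = 90 degrees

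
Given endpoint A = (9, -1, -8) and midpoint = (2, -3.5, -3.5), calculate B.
B = (2×2 - 9, 2×(-3.5) - (-1), 2×(-3.5) - (-8)) = (-5, -6, 1)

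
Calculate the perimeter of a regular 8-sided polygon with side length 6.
Perimeter = number of sides * side length
Perimeter = 8 * 6
Perimeter = 48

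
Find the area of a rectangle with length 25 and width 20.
Area = length * width
Area = 25 * 20
Area = 500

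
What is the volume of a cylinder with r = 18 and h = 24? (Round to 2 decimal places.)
Volume = pi * r² * h
Volume = pi * 18² * 24
Volume = pi * 324 * 24
Volume = pi * 7776
Volume = 24429.02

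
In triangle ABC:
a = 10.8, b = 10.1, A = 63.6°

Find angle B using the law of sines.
sin(B)/b = sin(A)/a
sin(B) = b·sin(A)/a = 10.1·sin(63.6°)/10.8 = 0.837656
B = arcsin(0.837656) = 56.89°  (b ≤ a, so B ≤ A and the acute solution is unique)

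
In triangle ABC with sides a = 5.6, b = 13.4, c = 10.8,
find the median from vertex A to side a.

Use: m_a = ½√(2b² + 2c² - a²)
m_a = ½√(2·13.4² + 2·10.8² - 5.6²)
m_a = ½√(359.12 + 233.28 - 31.36) = ½√561.04 = 11.84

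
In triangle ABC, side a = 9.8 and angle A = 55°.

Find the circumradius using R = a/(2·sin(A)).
R = a/(2·sin(A)) = 9.8/(2·sin(55°))
R = 9.8/(2·0.819152) = 9.8/1.638304 = 5.982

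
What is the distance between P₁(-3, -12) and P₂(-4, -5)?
Using the distance formula: d = sqrt((x₂-x₁)² + (y₂-y₁)²)
dx = (-4) - (-3) = -1
dy = (-5) - (-12) = 7
d = sqrt((-1)² + 7²) = sqrt(1 + 49) = sqrt(50) = 7.07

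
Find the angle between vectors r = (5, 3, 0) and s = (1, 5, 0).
r·s = 20, |r|² = 34, |s|² = 26
cos θ = 20/√884 ≈ 0.6727
θ ≈ 47.73°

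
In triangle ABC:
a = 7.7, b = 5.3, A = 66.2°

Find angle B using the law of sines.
sin(B)/b = sin(A)/a
sin(B) = b·sin(A)/a = 5.3·sin(66.2°)/7.7 = 0.629777
B = arcsin(0.629777) = 39.03°  (b ≤ a, so B ≤ A and the acute solution is unique)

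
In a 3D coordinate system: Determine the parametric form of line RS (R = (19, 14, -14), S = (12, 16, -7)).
Direction vector d = S - R = (-7, 2, 7)
x = 19 - 7t, y = 14 + 2t, z = -14 + 7t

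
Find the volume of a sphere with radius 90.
Volume = (4/3) * pi * r³
Volume = (4/3) * pi * 90³
Volume = (4/3) * pi * 729000
Volume = 3053628.06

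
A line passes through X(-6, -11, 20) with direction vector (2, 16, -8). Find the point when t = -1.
P(-1) = (-6 + 2(-1), -11 + 16(-1), 20 + (-8)(-1)) = (-8, -27, 28)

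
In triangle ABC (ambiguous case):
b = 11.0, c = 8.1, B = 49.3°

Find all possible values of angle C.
sin(C)/c = sin(B)/b  →  sin(C) = c·sin(B)/b = 8.1·sin(49.3°)/11.0 = 0.558263
C₁ = arcsin(0.558263) = 33.94°,  C₂ = 180° - C₁ = 146.06°
Check C₂: A = 180° - 49.3° - 146.06° = -15.36° ≤ 0, rejected
C = 33.94° (one solution)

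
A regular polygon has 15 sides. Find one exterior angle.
Exterior angle of a regular n-gon = 360/n
Exterior angle = 360/15
Exterior angle = 24 degrees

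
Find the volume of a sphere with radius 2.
Volume = (4/3) * pi * r³
Volume = (4/3) * pi * 2³
Volume = (4/3) * pi * 8
Volume = 33.51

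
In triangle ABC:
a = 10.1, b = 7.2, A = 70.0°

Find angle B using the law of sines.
sin(B)/b = sin(A)/a
sin(B) = b·sin(A)/a = 7.2·sin(70.0°)/10.1 = 0.669880
B = arcsin(0.669880) = 42.06°  (b ≤ a, so B ≤ A and the acute solution is unique)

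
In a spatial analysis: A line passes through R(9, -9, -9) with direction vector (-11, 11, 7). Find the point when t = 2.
P(2) = (9 + (-11)(2), -9 + 11(2), -9 + 7(2)) = (-13, 13, 5)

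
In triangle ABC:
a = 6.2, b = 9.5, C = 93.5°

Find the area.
Using A = ½ab·sin(C):
A = ½·6.2·9.5·sin(93.5°) = ½·58.9·0.998135 = 29.4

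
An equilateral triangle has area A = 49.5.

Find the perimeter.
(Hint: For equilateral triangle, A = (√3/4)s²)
A = (√3/4)s²  →  s² = 4A/√3 = 4·49.5/√3 = 114.315
s = 10.6918
Perimeter = 3s = 32.08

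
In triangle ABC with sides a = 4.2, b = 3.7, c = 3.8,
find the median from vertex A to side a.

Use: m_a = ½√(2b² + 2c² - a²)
m_a = ½√(2·3.7² + 2·3.8² - 4.2²)
m_a = ½√(27.38 + 28.88 - 17.64) = ½√38.62 = 3.107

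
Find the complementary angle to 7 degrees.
Complementary angles sum to 90 degrees.
Other angle = 90 - 7
Other angle = 83 degrees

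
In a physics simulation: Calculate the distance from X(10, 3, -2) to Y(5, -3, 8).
d = √[(-5)² + (-6)² + (10)²] = √161 = 12.69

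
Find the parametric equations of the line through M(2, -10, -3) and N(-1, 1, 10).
Direction vector d = N - M = (-3, 11, 13)
x = 2 - 3t, y = -10 + 11t, z = -3 + 13t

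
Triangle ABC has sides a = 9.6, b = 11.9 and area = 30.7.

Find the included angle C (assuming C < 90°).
Area = ½ab·sin(C)  →  sin(C) = 2·Area/(ab)
sin(C) = 2·30.7/(9.6·11.9) = 0.537465
C = arcsin(0.537465) = 32.51°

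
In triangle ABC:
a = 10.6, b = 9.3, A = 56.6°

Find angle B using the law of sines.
sin(B)/b = sin(A)/a
sin(B) = b·sin(A)/a = 9.3·sin(56.6°)/10.6 = 0.732461
B = arcsin(0.732461) = 47.09°  (b ≤ a, so B ≤ A and the acute solution is unique)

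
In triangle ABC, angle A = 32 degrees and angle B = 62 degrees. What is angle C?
Sum of angles in a triangle = 180 degrees
Third angle = 180 - 32 - 62
Third angle = 86 degrees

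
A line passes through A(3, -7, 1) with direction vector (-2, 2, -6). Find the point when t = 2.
P(2) = (3 + (-2)(2), -7 + 2(2), 1 + (-6)(2)) = (-1, -3, -11)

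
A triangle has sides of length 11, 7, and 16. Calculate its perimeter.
Perimeter = sum of all sides
Perimeter = 11 + 7 + 16
Perimeter = 34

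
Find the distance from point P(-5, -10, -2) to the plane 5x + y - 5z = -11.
d = |5(-5) + 1(-10) + (-5)(-2) - (-11)| / √(5² + 1² + (-5)²) = 14/√51 = 1.96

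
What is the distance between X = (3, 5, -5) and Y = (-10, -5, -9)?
d = √[(-13)² + (-10)² + (-4)²] = √285 = 16.88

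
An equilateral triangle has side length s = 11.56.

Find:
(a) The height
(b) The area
(a) Height h = s·√3/2 = 11.56·√3/2 = 10.01
(b) Area = (√3/4)·s² = (√3/4)·11.56² = (√3/4)·133.634 = 57.87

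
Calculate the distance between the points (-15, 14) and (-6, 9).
Using the distance formula: d = sqrt((x₂-x₁)² + (y₂-y₁)²)
dx = (-6) - (-15) = 9
dy = 9 - 14 = -5
d = sqrt(9² + (-5)²) = sqrt(81 + 25) = sqrt(106) = 10.30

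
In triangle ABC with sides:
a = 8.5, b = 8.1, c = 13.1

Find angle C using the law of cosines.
cos(C) = (a² + b² - c²)/(2ab)
cos(C) = (8.5² + 8.1² - 13.1²)/(2·8.5·8.1) = -33.75/137.7 = -0.245098
C = arccos(-0.245098) = 104.2°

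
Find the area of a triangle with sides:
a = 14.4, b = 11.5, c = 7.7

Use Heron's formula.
s = (a+b+c)/2 = (14.4+11.5+7.7)/2 = 16.8
A = √(s(s-a)(s-b)(s-c)) = √(16.8·2.4·5.3·9.1)
A = √1944.63 = 44.1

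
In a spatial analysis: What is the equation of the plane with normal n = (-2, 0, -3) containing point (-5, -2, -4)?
d = n·P = (-2)(-5) + (0)(-2) + (-3)(-4) = 22
Plane: -2x - 3z = 22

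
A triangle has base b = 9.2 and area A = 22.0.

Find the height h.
A = ½bh  →  h = 2A/b
h = 2·22.0/9.2 = 4.783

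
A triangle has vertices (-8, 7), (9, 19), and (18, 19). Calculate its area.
Using the coordinate formula: Area = (1/2)|x₁(y₂-y₃) + x₂(y₃-y₁) + x₃(y₁-y₂)|
Area = (1/2)|(-8)(19-19) + 9(19-7) + 18(7-19)|
Area = (1/2)|(-8)*0 + 9*12 + 18*(-12)|
Area = (1/2)|0 + 108 + (-216)|
Area = (1/2)*108 = 54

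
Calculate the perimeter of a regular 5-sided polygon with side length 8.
Perimeter = number of sides * side length
Perimeter = 5 * 8
Perimeter = 40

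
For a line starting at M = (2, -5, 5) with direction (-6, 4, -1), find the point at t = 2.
P(2) = (2 + (-6)(2), -5 + 4(2), 5 + (-1)(2)) = (-10, 3, 3)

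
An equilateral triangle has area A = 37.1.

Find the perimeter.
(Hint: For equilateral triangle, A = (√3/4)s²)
A = (√3/4)s²  →  s² = 4A/√3 = 4·37.1/√3 = 85.6788
s = 9.25628
Perimeter = 3s = 27.77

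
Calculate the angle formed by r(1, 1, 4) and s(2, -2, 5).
r·s = 20, |r|² = 18, |s|² = 33
cos θ = 20/√594 ≈ 0.8206
θ ≈ 34.85°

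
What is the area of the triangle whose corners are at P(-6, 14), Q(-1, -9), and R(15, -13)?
Using the coordinate formula: Area = (1/2)|x₁(y₂-y₃) + x₂(y₃-y₁) + x₃(y₁-y₂)|
Area = (1/2)|(-6)((-9)-(-13)) + (-1)((-13)-14) + 15(14-(-9))|
Area = (1/2)|(-6)*4 + (-1)*(-27) + 15*23|
Area = (1/2)|(-24) + 27 + 345|
Area = (1/2)*348 = 174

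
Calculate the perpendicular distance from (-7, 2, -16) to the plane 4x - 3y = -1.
d = |4(-7) + (-3)(2) + 0(-16) - (-1)| / √(4² + (-3)² + 0²) = 33/√25 = 6.6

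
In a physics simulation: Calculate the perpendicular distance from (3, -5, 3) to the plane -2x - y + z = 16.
d = |(-2)(3) + (-1)(-5) + 1(3) - (16)| / √((-2)² + (-1)² + 1²) = 14/√6 = 5.715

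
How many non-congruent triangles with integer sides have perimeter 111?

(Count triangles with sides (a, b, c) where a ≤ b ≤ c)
With a ≤ b ≤ c and a + b + c = 111, the triangle inequality a + b > c gives c < 111/2, so c ≤ 55.
Iterate a from 1 to ⌊p/3⌋ = 37; for each a, b ranges from a to ⌊(p−a)/2⌋ with c = p − a − b, keeping only c ≥ b.
Triples: (1, 55, 55), (2, 54, 55), (3, 53, 55), …
Count = 271 triangles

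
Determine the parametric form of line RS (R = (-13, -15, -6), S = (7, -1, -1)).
Direction vector d = S - R = (20, 14, 5)
x = -13 + 20t, y = -15 + 14t, z = -6 + 5t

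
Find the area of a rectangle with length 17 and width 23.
Area = length * width
Area = 17 * 23
Area = 391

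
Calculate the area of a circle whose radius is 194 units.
Area = pi * r²
Area = pi * 194²
Area = pi * 37636
Area = 118236.98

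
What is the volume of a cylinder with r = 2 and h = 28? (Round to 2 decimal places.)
Volume = pi * r² * h
Volume = pi * 2² * 28
Volume = pi * 4 * 28
Volume = pi * 112
Volume = 351.86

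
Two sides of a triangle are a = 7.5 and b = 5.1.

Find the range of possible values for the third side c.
By the triangle inequality: |a - b| < c < a + b
|7.5 - 5.1| < c < 7.5 + 5.1
2.4 < c < 12.6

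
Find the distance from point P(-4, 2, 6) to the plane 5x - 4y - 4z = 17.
d = |5(-4) + (-4)(2) + (-4)(6) - (17)| / √(5² + (-4)² + (-4)²) = 69/√57 = 9.139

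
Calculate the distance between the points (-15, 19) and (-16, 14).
Using the distance formula: d = sqrt((x₂-x₁)² + (y₂-y₁)²)
dx = (-16) - (-15) = -1
dy = 14 - 19 = -5
d = sqrt((-1)² + (-5)²) = sqrt(1 + 25) = sqrt(26) = 5.10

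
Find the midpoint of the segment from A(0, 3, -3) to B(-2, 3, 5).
Midpoint = ((0-2)/2, (3+3)/2, (-3+5)/2) = (-1, 3, 1)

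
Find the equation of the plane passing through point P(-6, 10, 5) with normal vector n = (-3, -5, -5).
d = n·P = (-3)(-6) + (-5)(10) + (-5)(5) = -57
Plane: -3x - 5y - 5z = -57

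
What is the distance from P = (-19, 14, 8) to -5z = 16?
d = |0(-19) + 0(14) + (-5)(8) - (16)| / √(0² + 0² + (-5)²) = 56/√25 = 11.2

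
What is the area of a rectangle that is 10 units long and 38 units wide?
Area = length * width
Area = 10 * 38
Area = 380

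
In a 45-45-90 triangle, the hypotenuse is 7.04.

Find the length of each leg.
In a 45-45-90 triangle, hypotenuse = leg·√2  →  leg = hypotenuse/√2
leg = 7.04/√2 = 4.978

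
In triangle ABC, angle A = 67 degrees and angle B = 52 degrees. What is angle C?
Sum of angles in a triangle = 180 degrees
Third angle = 180 - 67 - 52
Third angle = 61 degrees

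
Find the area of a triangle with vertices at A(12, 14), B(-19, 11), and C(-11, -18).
Using the coordinate formula: Area = (1/2)|x₁(y₂-y₃) + x₂(y₃-y₁) + x₃(y₁-y₂)|
Area = (1/2)|12(11-(-18)) + (-19)((-18)-14) + (-11)(14-11)|
Area = (1/2)|12*29 + (-19)*(-32) + (-11)*3|
Area = (1/2)|348 + 608 + (-33)|
Area = (1/2)*923 = 461.50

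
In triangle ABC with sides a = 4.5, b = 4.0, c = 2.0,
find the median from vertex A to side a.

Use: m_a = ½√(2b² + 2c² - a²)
m_a = ½√(2·4.0² + 2·2.0² - 4.5²)
m_a = ½√(32 + 8 - 20.25) = ½√19.75 = 2.222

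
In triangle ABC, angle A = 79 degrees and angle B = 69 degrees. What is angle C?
Sum of angles in a triangle = 180 degrees
Third angle = 180 - 79 - 69
Third angle = 32 degrees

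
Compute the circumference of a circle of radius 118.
Circumference = 2 * pi * r
Circumference = 2 * pi * 118
Circumference = 741.42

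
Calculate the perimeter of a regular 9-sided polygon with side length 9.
Perimeter = number of sides * side length
Perimeter = 9 * 9
Perimeter = 81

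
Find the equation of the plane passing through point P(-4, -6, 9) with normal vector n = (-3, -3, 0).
d = n·P = (-3)(-4) + (-3)(-6) + (0)(9) = 30
Plane: -3x - 3y = 30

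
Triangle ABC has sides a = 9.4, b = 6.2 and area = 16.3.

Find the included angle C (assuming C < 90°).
Area = ½ab·sin(C)  →  sin(C) = 2·Area/(ab)
sin(C) = 2·16.3/(9.4·6.2) = 0.559369
C = arcsin(0.559369) = 34.01°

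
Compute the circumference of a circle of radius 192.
Circumference = 2 * pi * r
Circumference = 2 * pi * 192
Circumference = 1206.37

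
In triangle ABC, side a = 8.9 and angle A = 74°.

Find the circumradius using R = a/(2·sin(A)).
R = a/(2·sin(A)) = 8.9/(2·sin(74°))
R = 8.9/(2·0.961262) = 8.9/1.922523 = 4.629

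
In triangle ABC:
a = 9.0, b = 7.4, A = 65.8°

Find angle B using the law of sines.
sin(B)/b = sin(A)/a
sin(B) = b·sin(A)/a = 7.4·sin(65.8°)/9.0 = 0.749965
B = arcsin(0.749965) = 48.59°  (b ≤ a, so B ≤ A and the acute solution is unique)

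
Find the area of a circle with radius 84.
Area = pi * r²
Area = pi * 84²
Area = pi * 7056
Area = 22167.08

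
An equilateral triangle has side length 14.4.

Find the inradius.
For an equilateral triangle, r = s/(2√3) where s is the side.
r = 14.4/(2√3) = 14.4/3.464102 = 4.157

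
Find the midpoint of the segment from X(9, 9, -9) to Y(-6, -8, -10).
Midpoint = ((9-6)/2, (9-8)/2, (-9-10)/2) = (1.5, 0.5, -9.5)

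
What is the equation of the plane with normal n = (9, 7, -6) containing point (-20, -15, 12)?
d = n·P = (9)(-20) + (7)(-15) + (-6)(12) = -357
Plane: 9x + 7y - 6z = -357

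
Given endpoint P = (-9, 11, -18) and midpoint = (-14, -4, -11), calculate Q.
Q = (2×(-14) - (-9), 2×(-4) - 11, 2×(-11) - (-18)) = (-19, -19, -4)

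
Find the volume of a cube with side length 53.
Volume = s³
Volume = 53³
Volume = 148877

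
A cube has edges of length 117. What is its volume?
Volume = s³
Volume = 117³
Volume = 1601613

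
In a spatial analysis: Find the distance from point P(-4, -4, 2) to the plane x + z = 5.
d = |1(-4) + 0(-4) + 1(2) - (5)| / √(1² + 0² + 1²) = 7/√2 = 4.95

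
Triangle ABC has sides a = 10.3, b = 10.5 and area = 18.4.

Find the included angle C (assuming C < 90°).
Area = ½ab·sin(C)  →  sin(C) = 2·Area/(ab)
sin(C) = 2·18.4/(10.3·10.5) = 0.340268
C = arcsin(0.340268) = 19.89°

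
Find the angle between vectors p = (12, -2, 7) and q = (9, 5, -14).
p·q = 0, |p|² = 197, |q|² = 302
cos θ = 0/√59494 ≈ 0.0
θ ≈ 90.0°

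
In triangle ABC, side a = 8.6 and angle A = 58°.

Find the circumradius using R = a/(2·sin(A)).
R = a/(2·sin(A)) = 8.6/(2·sin(58°))
R = 8.6/(2·0.848048) = 8.6/1.696096 = 5.07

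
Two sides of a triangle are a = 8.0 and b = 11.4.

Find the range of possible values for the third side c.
By the triangle inequality: |a - b| < c < a + b
|8.0 - 11.4| < c < 8.0 + 11.4
3.4 < c < 19.4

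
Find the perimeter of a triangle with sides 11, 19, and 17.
Perimeter = sum of all sides
Perimeter = 11 + 19 + 17
Perimeter = 47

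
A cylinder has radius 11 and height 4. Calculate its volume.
Volume = pi * r² * h
Volume = pi * 11² * 4
Volume = pi * 121 * 4
Volume = pi * 484
Volume = 1520.53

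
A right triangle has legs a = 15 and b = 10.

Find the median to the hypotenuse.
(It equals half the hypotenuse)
Hypotenuse c = √(15² + 10²) = √325 = 18.0278
Median to hypotenuse = c/2 = 9.014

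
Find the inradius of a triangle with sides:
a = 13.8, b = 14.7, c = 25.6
s = (a+b+c)/2 = (13.8+14.7+25.6)/2 = 27.05
Area = √(s(s-a)(s-b)(s-c)) = √(27.05·13.25·12.35·1.45) = 80.1141
r = Area/s = 80.1141/27.05 = 2.962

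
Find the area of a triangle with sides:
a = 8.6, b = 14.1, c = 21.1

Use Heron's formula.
s = (a+b+c)/2 = (8.6+14.1+21.1)/2 = 21.9
A = √(s(s-a)(s-b)(s-c)) = √(21.9·13.3·7.8·0.8)
A = √1817.52 = 42.63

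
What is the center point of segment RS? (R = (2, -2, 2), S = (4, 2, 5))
Midpoint = ((2+4)/2, (-2+2)/2, (2+5)/2) = (3, 0, 3.5)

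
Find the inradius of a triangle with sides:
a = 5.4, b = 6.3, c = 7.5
s = (a+b+c)/2 = (5.4+6.3+7.5)/2 = 9.6
Area = √(s(s-a)(s-b)(s-c)) = √(9.6·4.2·3.3·2.1) = 16.7158
r = Area/s = 16.7158/9.6 = 1.741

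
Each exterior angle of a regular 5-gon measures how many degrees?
Exterior angle of a regular n-gon = 360/n
Exterior angle = 360/5
Exterior angle = 72 degrees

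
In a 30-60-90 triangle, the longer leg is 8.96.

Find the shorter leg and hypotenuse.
In a 30-60-90 triangle, sides are in ratio 1 : √3 : 2.
Long leg = short leg·√3  →  short leg = 8.96/√3 = 5.173
Hypotenuse = 2·(short leg) = 2·8.96/√3 = 10.35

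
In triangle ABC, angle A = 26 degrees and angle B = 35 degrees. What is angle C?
Sum of angles in a triangle = 180 degrees
Third angle = 180 - 26 - 35
Third angle = 119 degrees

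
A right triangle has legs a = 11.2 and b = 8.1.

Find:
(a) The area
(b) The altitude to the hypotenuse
(a) Area = ½ab = ½·11.2·8.1 = 45.36
(b) Hypotenuse c = √(11.2² + 8.1²) = √191.05 = 13.8221
    Area = ½·c·h_c  →  h_c = 2·Area/c = 2·45.36/13.8221 = 6.563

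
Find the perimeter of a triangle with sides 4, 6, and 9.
Perimeter = sum of all sides
Perimeter = 4 + 6 + 9
Perimeter = 19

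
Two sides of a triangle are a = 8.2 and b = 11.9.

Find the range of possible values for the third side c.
By the triangle inequality: |a - b| < c < a + b
|8.2 - 11.9| < c < 8.2 + 11.9
3.7 < c < 20.1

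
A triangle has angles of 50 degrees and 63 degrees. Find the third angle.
Sum of angles in a triangle = 180 degrees
Third angle = 180 - 50 - 63
Third angle = 67 degrees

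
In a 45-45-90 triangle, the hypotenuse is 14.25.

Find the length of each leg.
In a 45-45-90 triangle, hypotenuse = leg·√2  →  leg = hypotenuse/√2
leg = 14.25/√2 = 10.08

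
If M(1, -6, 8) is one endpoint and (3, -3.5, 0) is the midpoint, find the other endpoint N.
N = (2×3 - 1, 2×(-3.5) - (-6), 2×0 - 8) = (5, -1, -8)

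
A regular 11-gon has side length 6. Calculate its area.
For a regular 11-gon with side length s = 6:
Apothem a = s / (2*tan(pi/11)) = 6 / (2*tan(pi/11)) ≈ 10.2171
Perimeter P = 11 * 6 = 66
Area = (1/2) * P * a = (1/2) * 66 * 10.2171 = 337.16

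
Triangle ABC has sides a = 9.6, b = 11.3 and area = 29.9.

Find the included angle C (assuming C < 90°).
Area = ½ab·sin(C)  →  sin(C) = 2·Area/(ab)
sin(C) = 2·29.9/(9.6·11.3) = 0.551254
C = arcsin(0.551254) = 33.45°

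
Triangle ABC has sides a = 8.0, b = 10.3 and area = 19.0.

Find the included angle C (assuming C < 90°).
Area = ½ab·sin(C)  →  sin(C) = 2·Area/(ab)
sin(C) = 2·19.0/(8.0·10.3) = 0.461165
C = arcsin(0.461165) = 27.46°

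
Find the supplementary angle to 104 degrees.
Supplementary angles sum to 180 degrees.
Other angle = 180 - 104
Other angle = 76 degrees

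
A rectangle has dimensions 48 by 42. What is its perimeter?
Perimeter = 2 * (length + width)
Perimeter = 2 * (48 + 42)
Perimeter = 2 * 90
Perimeter = 180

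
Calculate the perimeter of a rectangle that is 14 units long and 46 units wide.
Perimeter = 2 * (length + width)
Perimeter = 2 * (14 + 46)
Perimeter = 2 * 60
Perimeter = 120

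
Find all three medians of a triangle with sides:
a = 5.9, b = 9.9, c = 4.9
Using m_x = ½√(2y² + 2z² - x²):
m_a = ½√(2·9.9² + 2·4.9² - 5.9²) = ½√209.23 = 7.232
m_b = ½√(2·5.9² + 2·4.9² - 9.9²) = ½√19.63 = 2.215
m_c = ½√(2·5.9² + 2·9.9² - 4.9²) = ½√241.63 = 7.772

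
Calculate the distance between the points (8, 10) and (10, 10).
Using the distance formula: d = sqrt((x₂-x₁)² + (y₂-y₁)²)
dx = 10 - 8 = 2
dy = 10 - 10 = 0
d = sqrt(2² + 0²) = sqrt(4 + 0) = sqrt(4) = 2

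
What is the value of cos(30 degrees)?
cos(30 degrees) = sqrt(3)/2
Decimal approximation: 0.866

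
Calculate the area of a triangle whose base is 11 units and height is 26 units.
Area = (1/2) * base * height
Area = (1/2) * 11 * 26
Area = 143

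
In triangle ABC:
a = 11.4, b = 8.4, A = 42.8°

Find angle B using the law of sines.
sin(B)/b = sin(A)/a
sin(B) = b·sin(A)/a = 8.4·sin(42.8°)/11.4 = 0.500641
B = arcsin(0.500641) = 30.04°  (b ≤ a, so B ≤ A and the acute solution is unique)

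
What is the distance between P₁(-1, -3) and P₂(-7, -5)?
Using the distance formula: d = sqrt((x₂-x₁)² + (y₂-y₁)²)
dx = (-7) - (-1) = -6
dy = (-5) - (-3) = -2
d = sqrt((-6)² + (-2)²) = sqrt(36 + 4) = sqrt(40) = 6.32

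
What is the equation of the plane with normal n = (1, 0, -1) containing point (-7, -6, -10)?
d = n·P = (1)(-7) + (0)(-6) + (-1)(-10) = 3
Plane: x - z = 3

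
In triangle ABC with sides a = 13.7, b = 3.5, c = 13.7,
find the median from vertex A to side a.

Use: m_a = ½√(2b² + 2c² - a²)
m_a = ½√(2·3.5² + 2·13.7² - 13.7²)
m_a = ½√(24.5 + 375.38 - 187.69) = ½√212.19 = 7.283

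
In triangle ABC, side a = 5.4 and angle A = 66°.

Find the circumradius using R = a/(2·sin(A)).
R = a/(2·sin(A)) = 5.4/(2·sin(66°))
R = 5.4/(2·0.913545) = 5.4/1.827091 = 2.956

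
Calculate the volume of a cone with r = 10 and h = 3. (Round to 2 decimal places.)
Volume = (1/3) * pi * r² * h
Volume = (1/3) * pi * 10² * 3
Volume = (1/3) * pi * 100 * 3
Volume = (1/3) * pi * 300
Volume = 314.16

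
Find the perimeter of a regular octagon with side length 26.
Perimeter = number of sides * side length
Perimeter = 8 * 26
Perimeter = 208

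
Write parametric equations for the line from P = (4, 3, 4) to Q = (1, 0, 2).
Direction vector d = Q - P = (-3, -3, -2)
x = 4 - 3t, y = 3 - 3t, z = 4 - 2t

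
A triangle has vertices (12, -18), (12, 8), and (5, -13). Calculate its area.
Using the coordinate formula: Area = (1/2)|x₁(y₂-y₃) + x₂(y₃-y₁) + x₃(y₁-y₂)|
Area = (1/2)|12(8-(-13)) + 12((-13)-(-18)) + 5((-18)-8)|
Area = (1/2)|12*21 + 12*5 + 5*(-26)|
Area = (1/2)|252 + 60 + (-130)|
Area = (1/2)*182 = 91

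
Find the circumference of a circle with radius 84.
Circumference = 2 * pi * r
Circumference = 2 * pi * 84
Circumference = 527.79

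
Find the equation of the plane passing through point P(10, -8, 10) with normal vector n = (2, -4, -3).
d = n·P = (2)(10) + (-4)(-8) + (-3)(10) = 22
Plane: 2x - 4y - 3z = 22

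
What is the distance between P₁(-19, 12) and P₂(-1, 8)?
Using the distance formula: d = sqrt((x₂-x₁)² + (y₂-y₁)²)
dx = (-1) - (-19) = 18
dy = 8 - 12 = -4
d = sqrt(18² + (-4)²) = sqrt(324 + 16) = sqrt(340) = 18.44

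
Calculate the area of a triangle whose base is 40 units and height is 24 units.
Area = (1/2) * base * height
Area = (1/2) * 40 * 24
Area = 480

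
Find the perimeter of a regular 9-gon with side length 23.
Perimeter = number of sides * side length
Perimeter = 9 * 23
Perimeter = 207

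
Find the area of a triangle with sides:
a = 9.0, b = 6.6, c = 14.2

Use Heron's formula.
s = (a+b+c)/2 = (9.0+6.6+14.2)/2 = 14.9
A = √(s(s-a)(s-b)(s-c)) = √(14.9·5.9·8.3·0.7)
A = √510.757 = 22.6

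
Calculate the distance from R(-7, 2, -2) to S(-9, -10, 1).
d = √[(-2)² + (-12)² + (3)²] = √157 = 12.53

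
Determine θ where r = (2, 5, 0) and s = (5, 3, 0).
r·s = 25, |r|² = 29, |s|² = 34
cos θ = 25/√986 ≈ 0.7962
θ ≈ 37.23°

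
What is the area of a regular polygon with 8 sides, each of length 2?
For a regular 8-gon with side length s = 2:
Apothem a = s / (2*tan(pi/8)) = 2 / (2*tan(pi/8)) ≈ 2.4142
Perimeter P = 8 * 2 = 16
Area = (1/2) * P * a = (1/2) * 16 * 2.4142 = 19.31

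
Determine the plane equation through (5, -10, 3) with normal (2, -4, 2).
d = n·P = (2)(5) + (-4)(-10) + (2)(3) = 56
Plane: 2x - 4y + 2z = 56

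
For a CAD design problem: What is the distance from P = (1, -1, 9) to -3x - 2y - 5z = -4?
d = |(-3)(1) + (-2)(-1) + (-5)(9) - (-4)| / √((-3)² + (-2)² + (-5)²) = 42/√38 = 6.813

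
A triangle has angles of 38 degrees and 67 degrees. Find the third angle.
Sum of angles in a triangle = 180 degrees
Third angle = 180 - 38 - 67
Third angle = 75 degrees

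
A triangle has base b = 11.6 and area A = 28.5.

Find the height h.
A = ½bh  →  h = 2A/b
h = 2·28.5/11.6 = 4.914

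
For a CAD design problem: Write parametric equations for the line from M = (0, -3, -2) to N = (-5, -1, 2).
Direction vector d = N - M = (-5, 2, 4)
x = 0 - 5t, y = -3 + 2t, z = -2 + 4t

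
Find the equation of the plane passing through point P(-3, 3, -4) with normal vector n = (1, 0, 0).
d = n·P = (1)(-3) + (0)(3) + (0)(-4) = -3
Plane: x = -3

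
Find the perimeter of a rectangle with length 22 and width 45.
Perimeter = 2 * (length + width)
Perimeter = 2 * (22 + 45)
Perimeter = 2 * 67
Perimeter = 134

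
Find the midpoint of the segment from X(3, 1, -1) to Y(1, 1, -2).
Midpoint = ((3+1)/2, (1+1)/2, (-1-2)/2) = (2, 1, -1.5)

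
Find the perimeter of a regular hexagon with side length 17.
Perimeter = number of sides * side length
Perimeter = 6 * 17
Perimeter = 102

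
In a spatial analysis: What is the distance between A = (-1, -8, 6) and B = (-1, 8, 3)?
d = √[(0)² + (16)² + (-3)²] = √265 = 16.28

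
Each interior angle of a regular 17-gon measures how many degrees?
Interior angle of a regular n-gon = (n-2)*180/n
Interior angle = (17-2)*180/17
Interior angle = 15*180/17
Interior angle = 2700/17
Interior angle = 158.82 degrees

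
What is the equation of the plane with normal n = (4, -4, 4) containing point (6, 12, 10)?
d = n·P = (4)(6) + (-4)(12) + (4)(10) = 16
Plane: 4x - 4y + 4z = 16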